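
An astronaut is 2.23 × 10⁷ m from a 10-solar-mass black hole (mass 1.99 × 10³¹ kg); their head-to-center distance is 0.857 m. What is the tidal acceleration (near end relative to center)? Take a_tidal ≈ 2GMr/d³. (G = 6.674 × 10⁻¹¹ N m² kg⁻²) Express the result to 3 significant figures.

2.05 × 10⁻¹ m/s²

Δg = 2GMr/d³
   = 2 × (6.674 × 10⁻¹¹) × (1.99 × 10³¹) × (0.857) / (2.23 × 10⁷)³
   = 2.05 × 10⁻¹ m/s²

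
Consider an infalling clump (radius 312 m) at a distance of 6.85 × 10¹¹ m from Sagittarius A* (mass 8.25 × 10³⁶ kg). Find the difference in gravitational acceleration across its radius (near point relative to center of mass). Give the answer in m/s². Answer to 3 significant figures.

1.07 × 10⁻⁶ m/s²

a_tidal = 2GMr/d³
        = 2 × (6.674 × 10⁻¹¹) × (8.25 × 10³⁶) × (312) / (6.85 × 10¹¹)³
        = 1.07 × 10⁻⁶ m/s²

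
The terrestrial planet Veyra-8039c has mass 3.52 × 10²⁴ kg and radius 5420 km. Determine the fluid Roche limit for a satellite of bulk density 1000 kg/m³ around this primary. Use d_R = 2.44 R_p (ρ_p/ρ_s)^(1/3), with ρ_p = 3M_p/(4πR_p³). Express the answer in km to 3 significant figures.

ρ_p = 3M_p/(4πR_p³) = 3 × (3.52 × 10²⁴) / (4π × (5.42 × 10⁶ m)³) = 5280 kg/m³
d_R = 2.44 × 5420 km × (5280/1000)^(1/3)
    = 23000 km

23000 km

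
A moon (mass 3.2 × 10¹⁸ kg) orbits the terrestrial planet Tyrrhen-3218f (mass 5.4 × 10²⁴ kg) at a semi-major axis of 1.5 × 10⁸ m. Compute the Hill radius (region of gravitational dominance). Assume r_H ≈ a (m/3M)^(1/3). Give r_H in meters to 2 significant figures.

r_H ≈ a (m/3M)^(1/3)
    = (1.5 × 10⁸) × (3.2 × 10¹⁸ / (3 × 5.4 × 10²⁴))^(1/3)
    = 8.7 × 10⁵ m

8.7 × 10⁵ m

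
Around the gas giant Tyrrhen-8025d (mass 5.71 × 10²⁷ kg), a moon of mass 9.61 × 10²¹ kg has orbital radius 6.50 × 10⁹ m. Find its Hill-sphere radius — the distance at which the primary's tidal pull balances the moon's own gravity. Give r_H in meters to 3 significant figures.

r_H ≈ a (m/3M)^(1/3)
    = (6.50 × 10⁹) × (9.61 × 10²¹ / (3 × 5.71 × 10²⁷))^(1/3)
    = 5.36 × 10⁷ m

5.36 × 10⁷ m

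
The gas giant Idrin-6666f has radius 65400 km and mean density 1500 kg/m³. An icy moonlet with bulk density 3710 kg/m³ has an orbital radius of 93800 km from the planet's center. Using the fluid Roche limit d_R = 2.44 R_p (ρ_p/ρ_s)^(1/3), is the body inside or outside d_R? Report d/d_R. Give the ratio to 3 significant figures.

inside; d/d_R ≈ 0.795

d_R = 2.44 × (65400 km) × (1500/3710)^(1/3) = 1.180 × 10⁵ km
d/d_R = (93800) / (1.180 × 10⁵) = 0.795
Since d/d_R < 1, the body is inside the Roche limit.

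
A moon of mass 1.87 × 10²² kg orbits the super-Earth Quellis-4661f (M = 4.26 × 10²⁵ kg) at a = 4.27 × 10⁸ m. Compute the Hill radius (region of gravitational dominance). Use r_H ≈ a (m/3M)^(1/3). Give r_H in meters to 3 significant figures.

2.25 × 10⁷ m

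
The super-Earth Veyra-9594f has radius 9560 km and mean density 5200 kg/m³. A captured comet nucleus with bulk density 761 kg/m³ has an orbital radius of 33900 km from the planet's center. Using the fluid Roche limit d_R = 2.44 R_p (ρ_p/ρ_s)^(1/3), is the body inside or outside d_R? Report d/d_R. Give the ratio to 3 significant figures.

inside; d/d_R ≈ 0.766

d_R = 2.44 × (9560 km) × (5200/761)^(1/3) = 44260 km
d/d_R = (33900) / (44260) = 0.766
Since d/d_R < 1, the body is inside the Roche limit.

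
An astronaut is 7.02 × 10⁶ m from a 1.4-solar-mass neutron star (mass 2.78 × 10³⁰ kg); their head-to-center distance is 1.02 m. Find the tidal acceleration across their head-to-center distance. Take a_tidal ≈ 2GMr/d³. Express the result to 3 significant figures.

Δa = 2GMr/d³
   = 2 × (6.674 × 10⁻¹¹) × (2.78 × 10³⁰) × (1.02) / (7.02 × 10⁶)³
   = 1.09 m/s²

1.09 m/s²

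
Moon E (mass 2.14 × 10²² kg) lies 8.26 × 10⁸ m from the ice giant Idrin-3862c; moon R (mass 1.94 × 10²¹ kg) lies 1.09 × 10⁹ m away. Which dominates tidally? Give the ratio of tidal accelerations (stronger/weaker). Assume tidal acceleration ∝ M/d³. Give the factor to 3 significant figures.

The tide-raising term goes as M/d³ (the gradient of a 1/d² field).
Moon E: (2.14 × 10²²) / (8.26 × 10⁸)³ = 3.797 × 10⁻⁵
Moon R: (1.94 × 10²¹) / (1.09 × 10⁹)³ = 1.498 × 10⁻⁶
Ratio (larger/smaller) = 25.3

Moon E, by a factor of ≈ 25.3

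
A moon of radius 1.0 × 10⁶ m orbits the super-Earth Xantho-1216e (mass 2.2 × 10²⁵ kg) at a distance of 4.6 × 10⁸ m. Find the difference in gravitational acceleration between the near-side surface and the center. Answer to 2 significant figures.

a_tidal = 2GMr/d³
        = 2 × (6.674 × 10⁻¹¹) × (2.2 × 10²⁵) × (1.0 × 10⁶) / (4.6 × 10⁸)³
        = 3.0 × 10⁻⁵ m/s²

3.0 × 10⁻⁵ m/s²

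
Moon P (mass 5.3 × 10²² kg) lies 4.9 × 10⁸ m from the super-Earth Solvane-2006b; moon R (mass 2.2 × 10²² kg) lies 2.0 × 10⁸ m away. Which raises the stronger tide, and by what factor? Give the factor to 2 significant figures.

Moon R, by a factor of ≈ 6.1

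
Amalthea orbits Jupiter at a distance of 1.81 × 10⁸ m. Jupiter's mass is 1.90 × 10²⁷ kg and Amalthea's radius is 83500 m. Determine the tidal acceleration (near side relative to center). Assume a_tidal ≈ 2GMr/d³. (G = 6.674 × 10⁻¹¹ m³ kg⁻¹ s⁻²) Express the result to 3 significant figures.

3.57 × 10⁻³ m/s²

a_tidal = 2GMr/d³
        = 2 × (6.674 × 10⁻¹¹) × (1.90 × 10²⁷) × (83500) / (1.81 × 10⁸)³
        = 3.57 × 10⁻³ m/s²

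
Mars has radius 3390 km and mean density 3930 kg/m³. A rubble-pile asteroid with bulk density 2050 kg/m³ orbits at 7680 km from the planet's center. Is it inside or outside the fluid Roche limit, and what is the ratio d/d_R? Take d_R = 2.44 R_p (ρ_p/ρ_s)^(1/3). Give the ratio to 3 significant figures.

inside; d/d_R ≈ 0.747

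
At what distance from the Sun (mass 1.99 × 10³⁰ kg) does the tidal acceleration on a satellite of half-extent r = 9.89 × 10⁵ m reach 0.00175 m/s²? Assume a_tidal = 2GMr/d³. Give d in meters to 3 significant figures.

2GMr/d³ = a_tidal  ⇒  d = (2GMr / a_tidal)^(1/3)
d = (2 × 6.674×10⁻¹¹ × (1.99 × 10³⁰) × (9.89 × 10⁵) / (0.00175))^(1/3)
  = 5.31 × 10⁹ m

5.31 × 10⁹ m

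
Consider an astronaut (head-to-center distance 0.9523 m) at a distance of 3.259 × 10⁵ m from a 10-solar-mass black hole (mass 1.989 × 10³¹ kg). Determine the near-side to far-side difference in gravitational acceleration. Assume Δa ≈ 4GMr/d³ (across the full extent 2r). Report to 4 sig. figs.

The field gradient is 2GM/d³; across the full diameter 2r the difference is 4GMr/d³.
a_tidal = 4GMr/d³
        = 4 × (6.674 × 10⁻¹¹) × (1.989 × 10³¹) × (0.9523) / (3.259 × 10⁵)³
        = 1.461 × 10⁵ m/s²

1.461 × 10⁵ m/s²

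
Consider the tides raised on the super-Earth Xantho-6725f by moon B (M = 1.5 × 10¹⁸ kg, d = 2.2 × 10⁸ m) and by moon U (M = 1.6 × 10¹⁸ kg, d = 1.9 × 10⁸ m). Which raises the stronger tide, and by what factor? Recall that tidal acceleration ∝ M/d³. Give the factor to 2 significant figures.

Compare M/d³ for the two perturbers:
Moon B: (1.5 × 10¹⁸) / (2.2 × 10⁸)³ = 1.409 × 10⁻⁷
Moon U: (1.6 × 10¹⁸) / (1.9 × 10⁸)³ = 2.333 × 10⁻⁷
Ratio (larger/smaller) = 1.7

Moon U, by a factor of ≈ 1.7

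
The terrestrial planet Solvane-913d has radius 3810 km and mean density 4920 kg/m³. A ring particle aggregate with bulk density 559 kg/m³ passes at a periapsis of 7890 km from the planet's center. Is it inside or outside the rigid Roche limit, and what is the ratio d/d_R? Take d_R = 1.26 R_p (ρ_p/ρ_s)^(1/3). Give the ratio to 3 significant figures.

inside; d/d_R ≈ 0.796

d_R = 1.26 × (3810 km) × (4920/559)^(1/3) = 9912 km
d/d_R = (7890) / (9912) = 0.796
Since d/d_R < 1, the body is inside the Roche limit.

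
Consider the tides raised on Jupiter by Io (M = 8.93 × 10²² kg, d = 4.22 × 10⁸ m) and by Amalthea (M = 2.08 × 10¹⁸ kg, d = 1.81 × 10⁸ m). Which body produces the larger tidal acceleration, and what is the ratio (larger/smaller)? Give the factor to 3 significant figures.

Compare M/d³ for the two perturbers:
Io: (8.93 × 10²²) / (4.22 × 10⁸)³ = 1.188 × 10⁻³
Amalthea: (2.08 × 10¹⁸) / (1.81 × 10⁸)³ = 3.508 × 10⁻⁷
Ratio (larger/smaller) = 3390

Io, by a factor of ≈ 3390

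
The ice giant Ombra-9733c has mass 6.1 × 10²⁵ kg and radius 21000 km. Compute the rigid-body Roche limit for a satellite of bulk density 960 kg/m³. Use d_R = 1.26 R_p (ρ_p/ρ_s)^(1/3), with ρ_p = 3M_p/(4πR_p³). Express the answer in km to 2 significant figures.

ρ_p = 3M_p/(4πR_p³) = 3 × (6.1 × 10²⁵) / (4π × (2.1 × 10⁷ m)³) = 1600 kg/m³
d_R = 1.26 × 21000 km × (1600/960)^(1/3)
    = 31000 km

31000 km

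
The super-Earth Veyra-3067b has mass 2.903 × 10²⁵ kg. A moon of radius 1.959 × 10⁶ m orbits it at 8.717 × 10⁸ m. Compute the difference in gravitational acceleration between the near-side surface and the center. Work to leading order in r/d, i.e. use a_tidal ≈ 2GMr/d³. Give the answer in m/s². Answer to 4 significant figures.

1.146 × 10⁻⁵ m/s²

Δg = 2GMr/d³
   = 2 × (6.674 × 10⁻¹¹) × (2.903 × 10²⁵) × (1.959 × 10⁶) / (8.717 × 10⁸)³
   = 1.146 × 10⁻⁵ m/s²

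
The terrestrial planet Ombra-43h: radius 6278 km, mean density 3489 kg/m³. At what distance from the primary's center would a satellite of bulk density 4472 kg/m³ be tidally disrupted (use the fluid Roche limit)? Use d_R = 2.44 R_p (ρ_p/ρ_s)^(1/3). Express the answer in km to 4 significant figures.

14100 km

d_R = 2.44 × 6278 km × (3489/4472)^(1/3)
    = 14100 km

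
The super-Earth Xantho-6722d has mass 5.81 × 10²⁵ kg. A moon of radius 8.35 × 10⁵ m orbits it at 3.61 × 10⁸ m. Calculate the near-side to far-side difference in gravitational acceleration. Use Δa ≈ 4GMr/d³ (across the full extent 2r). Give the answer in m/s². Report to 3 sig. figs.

2.75 × 10⁻⁴ m/s²

Differencing GM/(d−r)² and GM/(d+r)² to first order in r/d gives 4GMr/d³.
Δg = 4GMr/d³
   = 4 × (6.674 × 10⁻¹¹) × (5.81 × 10²⁵) × (8.35 × 10⁵) / (3.61 × 10⁸)³
   = 2.75 × 10⁻⁴ m/s²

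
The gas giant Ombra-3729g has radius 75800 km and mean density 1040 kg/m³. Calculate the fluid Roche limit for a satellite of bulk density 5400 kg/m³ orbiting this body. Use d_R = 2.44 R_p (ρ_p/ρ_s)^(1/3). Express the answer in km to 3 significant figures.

1.07 × 10⁵ km

d_R = 2.44 × 75800 km × (1040/5400)^(1/3)
    = 1.07 × 10⁵ km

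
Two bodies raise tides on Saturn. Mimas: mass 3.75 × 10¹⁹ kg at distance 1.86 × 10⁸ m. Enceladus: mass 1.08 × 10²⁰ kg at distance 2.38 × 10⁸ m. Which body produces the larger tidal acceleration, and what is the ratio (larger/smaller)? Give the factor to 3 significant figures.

Compare M/d³ for the two perturbers:
Mimas: (3.75 × 10¹⁹) / (1.86 × 10⁸)³ = 5.828 × 10⁻⁶
Enceladus: (1.08 × 10²⁰) / (2.38 × 10⁸)³ = 8.011 × 10⁻⁶
Ratio (larger/smaller) = 1.37

Enceladus, by a factor of ≈ 1.37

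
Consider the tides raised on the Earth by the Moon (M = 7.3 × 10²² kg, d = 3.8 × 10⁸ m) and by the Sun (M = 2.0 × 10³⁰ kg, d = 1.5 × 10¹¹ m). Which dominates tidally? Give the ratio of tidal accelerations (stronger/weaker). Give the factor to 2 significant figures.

The Moon, by a factor of ≈ 2.2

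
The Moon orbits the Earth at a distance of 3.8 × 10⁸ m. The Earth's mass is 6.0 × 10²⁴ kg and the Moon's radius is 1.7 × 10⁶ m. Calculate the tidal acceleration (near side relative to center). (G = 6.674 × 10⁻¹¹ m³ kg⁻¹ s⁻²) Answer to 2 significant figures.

Δg = 2GMr/d³
   = 2 × (6.674 × 10⁻¹¹) × (6.0 × 10²⁴) × (1.7 × 10⁶) / (3.8 × 10⁸)³
   = 2.5 × 10⁻⁵ m/s²

2.5 × 10⁻⁵ m/s²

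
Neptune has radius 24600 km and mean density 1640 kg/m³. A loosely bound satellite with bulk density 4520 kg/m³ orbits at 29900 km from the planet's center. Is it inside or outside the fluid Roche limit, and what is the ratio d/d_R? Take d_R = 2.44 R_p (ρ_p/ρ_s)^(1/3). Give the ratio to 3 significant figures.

d_R = 2.44 × (24600 km) × (1640/4520)^(1/3) = 42810 km
d/d_R = (29900) / (42810) = 0.698
Since d/d_R < 1, the body is inside the Roche limit.

inside; d/d_R ≈ 0.698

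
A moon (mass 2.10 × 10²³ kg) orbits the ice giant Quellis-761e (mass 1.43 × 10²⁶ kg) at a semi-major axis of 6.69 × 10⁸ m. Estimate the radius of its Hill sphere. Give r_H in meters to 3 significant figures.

5.27 × 10⁷ m

r_H ≈ a (m/3M)^(1/3)
    = (6.69 × 10⁸) × (2.10 × 10²³ / (3 × 1.43 × 10²⁶))^(1/3)
    = 5.27 × 10⁷ m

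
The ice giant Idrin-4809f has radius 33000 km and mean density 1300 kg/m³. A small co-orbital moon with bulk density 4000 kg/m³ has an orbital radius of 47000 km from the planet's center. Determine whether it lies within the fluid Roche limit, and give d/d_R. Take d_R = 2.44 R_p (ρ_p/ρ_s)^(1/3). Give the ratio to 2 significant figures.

d_R = 2.44 × (33000 km) × (1300/4000)^(1/3) = 55360 km
d/d_R = (47000) / (55360) = 0.85
Since d/d_R < 1, the body is inside the Roche limit.

inside; d/d_R ≈ 0.85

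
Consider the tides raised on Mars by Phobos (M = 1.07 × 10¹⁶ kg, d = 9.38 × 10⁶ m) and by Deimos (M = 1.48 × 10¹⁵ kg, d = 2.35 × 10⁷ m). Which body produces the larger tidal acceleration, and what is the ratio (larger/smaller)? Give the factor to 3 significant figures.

Phobos, by a factor of ≈ 114

Tidal acceleration ∝ M/d³, so compare M/d³ for each.
Phobos: (1.07 × 10¹⁶) / (9.38 × 10⁶)³ = 1.297 × 10⁻⁵
Deimos: (1.48 × 10¹⁵) / (2.35 × 10⁷)³ = 1.140 × 10⁻⁷
Ratio (larger/smaller) = 114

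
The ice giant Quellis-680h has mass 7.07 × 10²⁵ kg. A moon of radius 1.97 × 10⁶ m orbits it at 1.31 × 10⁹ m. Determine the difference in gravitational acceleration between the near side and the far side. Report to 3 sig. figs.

1.65 × 10⁻⁵ m/s²

a_tidal = 4GMr/d³
        = 4 × (6.674 × 10⁻¹¹) × (7.07 × 10²⁵) × (1.97 × 10⁶) / (1.31 × 10⁹)³
        = 1.65 × 10⁻⁵ m/s²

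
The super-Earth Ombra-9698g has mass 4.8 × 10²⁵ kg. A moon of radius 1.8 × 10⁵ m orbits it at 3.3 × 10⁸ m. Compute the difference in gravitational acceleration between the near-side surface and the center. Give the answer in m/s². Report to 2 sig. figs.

3.2 × 10⁻⁵ m/s²

a_tidal = 2GMr/d³
        = 2 × (6.674 × 10⁻¹¹) × (4.8 × 10²⁵) × (1.8 × 10⁵) / (3.3 × 10⁸)³
        = 3.2 × 10⁻⁵ m/s²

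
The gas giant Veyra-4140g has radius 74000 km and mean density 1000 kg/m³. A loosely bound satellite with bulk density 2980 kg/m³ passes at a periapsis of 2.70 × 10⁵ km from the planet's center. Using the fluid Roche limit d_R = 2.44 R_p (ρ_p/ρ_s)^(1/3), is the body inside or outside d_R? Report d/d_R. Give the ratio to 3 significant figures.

d_R = 2.44 × (74000 km) × (1000/2980)^(1/3) = 1.255 × 10⁵ km
d/d_R = (2.70 × 10⁵) / (1.255 × 10⁵) = 2.15
Since d/d_R > 1, the body is outside the Roche limit.

outside; d/d_R ≈ 2.15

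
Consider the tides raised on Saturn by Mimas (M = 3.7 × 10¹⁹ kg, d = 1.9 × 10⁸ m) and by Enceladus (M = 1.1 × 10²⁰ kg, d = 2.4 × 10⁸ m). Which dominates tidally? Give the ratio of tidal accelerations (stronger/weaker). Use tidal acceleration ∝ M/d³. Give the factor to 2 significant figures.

Enceladus, by a factor of ≈ 1.5

Tidal stretch scales as M/d³; compute that for each body.
Mimas: (3.7 × 10¹⁹) / (1.9 × 10⁸)³ = 5.394 × 10⁻⁶
Enceladus: (1.1 × 10²⁰) / (2.4 × 10⁸)³ = 7.957 × 10⁻⁶
Ratio (larger/smaller) = 1.5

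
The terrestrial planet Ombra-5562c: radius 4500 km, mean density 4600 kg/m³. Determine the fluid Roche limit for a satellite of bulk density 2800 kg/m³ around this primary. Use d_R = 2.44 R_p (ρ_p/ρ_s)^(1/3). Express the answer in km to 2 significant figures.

13000 km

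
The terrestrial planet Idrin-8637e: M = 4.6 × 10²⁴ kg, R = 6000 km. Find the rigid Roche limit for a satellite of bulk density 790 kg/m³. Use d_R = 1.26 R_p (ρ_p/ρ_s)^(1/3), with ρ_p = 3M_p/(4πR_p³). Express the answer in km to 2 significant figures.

ρ_p = 3M_p/(4πR_p³) = 3 × (4.6 × 10²⁴) / (4π × (6.0 × 10⁶ m)³) = 5100 kg/m³
d_R = 1.26 × 6000 km × (5100/790)^(1/3)
    = 14000 km

14000 km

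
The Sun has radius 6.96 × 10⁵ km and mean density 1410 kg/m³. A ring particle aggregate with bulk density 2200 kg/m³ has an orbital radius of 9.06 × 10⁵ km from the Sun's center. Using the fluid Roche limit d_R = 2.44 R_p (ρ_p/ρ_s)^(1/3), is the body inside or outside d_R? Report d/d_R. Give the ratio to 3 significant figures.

inside; d/d_R ≈ 0.619

d_R = 2.44 × (6.96 × 10⁵ km) × (1410/2200)^(1/3) = 1.464 × 10⁶ km
d/d_R = (9.06 × 10⁵) / (1.464 × 10⁶) = 0.619
Since d/d_R < 1, the body is inside the Roche limit.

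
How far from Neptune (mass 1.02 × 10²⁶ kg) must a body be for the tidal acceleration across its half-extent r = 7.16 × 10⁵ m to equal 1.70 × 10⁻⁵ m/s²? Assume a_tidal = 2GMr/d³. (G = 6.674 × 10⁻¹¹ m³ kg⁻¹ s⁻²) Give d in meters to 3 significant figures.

8.31 × 10⁸ m

2GMr/d³ = a_tidal  ⇒  d = (2GMr / a_tidal)^(1/3)
d = (2 × 6.674×10⁻¹¹ × (1.02 × 10²⁶) × (7.16 × 10⁵) / (1.70 × 10⁻⁵))^(1/3)
  = 8.31 × 10⁸ m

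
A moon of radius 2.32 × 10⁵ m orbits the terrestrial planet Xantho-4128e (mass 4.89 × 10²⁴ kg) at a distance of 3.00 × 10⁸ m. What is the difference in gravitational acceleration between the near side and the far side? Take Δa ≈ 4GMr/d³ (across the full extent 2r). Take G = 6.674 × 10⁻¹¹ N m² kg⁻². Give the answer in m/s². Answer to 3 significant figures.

1.12 × 10⁻⁵ m/s²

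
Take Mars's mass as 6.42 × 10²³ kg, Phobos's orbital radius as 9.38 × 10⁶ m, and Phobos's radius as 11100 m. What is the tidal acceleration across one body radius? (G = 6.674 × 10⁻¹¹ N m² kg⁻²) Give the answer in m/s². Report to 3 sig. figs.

Δa = 2GMr/d³
   = 2 × (6.674 × 10⁻¹¹) × (6.42 × 10²³) × (11100) / (9.38 × 10⁶)³
   = 1.15 × 10⁻³ m/s²

1.15 × 10⁻³ m/s²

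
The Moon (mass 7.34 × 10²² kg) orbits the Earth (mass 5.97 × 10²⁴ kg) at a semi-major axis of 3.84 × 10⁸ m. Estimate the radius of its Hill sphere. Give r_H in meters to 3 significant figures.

6.15 × 10⁷ m

r_H ≈ a (m/3M)^(1/3)
    = (3.84 × 10⁸) × (7.34 × 10²² / (3 × 5.97 × 10²⁴))^(1/3)
    = 6.15 × 10⁷ m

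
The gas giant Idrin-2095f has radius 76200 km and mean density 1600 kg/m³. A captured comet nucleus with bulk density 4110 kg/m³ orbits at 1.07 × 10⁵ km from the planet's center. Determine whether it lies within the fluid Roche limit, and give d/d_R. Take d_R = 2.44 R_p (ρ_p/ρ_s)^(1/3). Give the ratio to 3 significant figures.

d_R = 2.44 × (76200 km) × (1600/4110)^(1/3) = 1.358 × 10⁵ km
d/d_R = (1.07 × 10⁵) / (1.358 × 10⁵) = 0.788
Since d/d_R < 1, the body is inside the Roche limit.

inside; d/d_R ≈ 0.788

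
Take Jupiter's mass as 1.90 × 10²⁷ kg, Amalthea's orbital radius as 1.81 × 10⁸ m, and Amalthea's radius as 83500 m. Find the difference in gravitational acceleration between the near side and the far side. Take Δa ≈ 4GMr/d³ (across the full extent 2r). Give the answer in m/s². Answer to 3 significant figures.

7.14 × 10⁻³ m/s²

Δa = 4GMr/d³
   = 4 × (6.674 × 10⁻¹¹) × (1.90 × 10²⁷) × (83500) / (1.81 × 10⁸)³
   = 7.14 × 10⁻³ m/s²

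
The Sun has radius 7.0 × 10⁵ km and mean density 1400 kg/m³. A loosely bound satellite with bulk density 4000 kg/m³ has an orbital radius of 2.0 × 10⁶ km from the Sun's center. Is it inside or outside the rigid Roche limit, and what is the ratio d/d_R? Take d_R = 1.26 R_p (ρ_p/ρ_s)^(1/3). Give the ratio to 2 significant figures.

d_R = 1.26 × (7.0 × 10⁵ km) × (1400/4000)^(1/3) = 6.216 × 10⁵ km
d/d_R = (2.0 × 10⁶) / (6.216 × 10⁵) = 3.2
Since d/d_R > 1, the body is outside the Roche limit.

outside; d/d_R ≈ 3.2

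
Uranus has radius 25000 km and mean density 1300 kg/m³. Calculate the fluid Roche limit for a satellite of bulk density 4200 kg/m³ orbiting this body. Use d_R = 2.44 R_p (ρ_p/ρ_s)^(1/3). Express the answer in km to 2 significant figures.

41000 km

d_R = 2.44 × 25000 km × (1300/4200)^(1/3)
    = 41000 km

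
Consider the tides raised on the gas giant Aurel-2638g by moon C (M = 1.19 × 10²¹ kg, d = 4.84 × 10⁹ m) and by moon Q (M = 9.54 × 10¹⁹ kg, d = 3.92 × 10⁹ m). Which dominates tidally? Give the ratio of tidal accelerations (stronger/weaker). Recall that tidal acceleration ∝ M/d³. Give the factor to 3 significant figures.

Compare M/d³ for the two perturbers:
Moon C: (1.19 × 10²¹) / (4.84 × 10⁹)³ = 1.050 × 10⁻⁸
Moon Q: (9.54 × 10¹⁹) / (3.92 × 10⁹)³ = 1.584 × 10⁻⁹
Ratio (larger/smaller) = 6.63

Moon C, by a factor of ≈ 6.63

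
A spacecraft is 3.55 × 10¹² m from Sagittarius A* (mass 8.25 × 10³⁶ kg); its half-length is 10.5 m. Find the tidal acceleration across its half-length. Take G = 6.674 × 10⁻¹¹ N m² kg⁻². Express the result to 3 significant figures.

a_tidal = 2GMr/d³
        = 2 × (6.674 × 10⁻¹¹) × (8.25 × 10³⁶) × (10.5) / (3.55 × 10¹²)³
        = 2.58 × 10⁻¹⁰ m/s²

2.58 × 10⁻¹⁰ m/s²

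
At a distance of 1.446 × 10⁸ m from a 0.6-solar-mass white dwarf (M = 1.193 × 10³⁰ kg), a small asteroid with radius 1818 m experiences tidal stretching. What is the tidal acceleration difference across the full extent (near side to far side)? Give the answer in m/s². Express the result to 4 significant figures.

The field gradient is 2GM/d³; across the full diameter 2r the difference is 4GMr/d³.
Δa = 4GMr/d³
   = 4 × (6.674 × 10⁻¹¹) × (1.193 × 10³⁰) × (1818) / (1.446 × 10⁸)³
   = 1.915 × 10⁻¹ m/s²

1.915 × 10⁻¹ m/s²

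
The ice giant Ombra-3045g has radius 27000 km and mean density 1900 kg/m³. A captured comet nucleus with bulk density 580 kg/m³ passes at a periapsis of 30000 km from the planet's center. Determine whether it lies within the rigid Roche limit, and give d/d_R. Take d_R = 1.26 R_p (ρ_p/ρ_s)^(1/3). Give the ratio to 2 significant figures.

d_R = 1.26 × (27000 km) × (1900/580)^(1/3) = 50530 km
d/d_R = (30000) / (50530) = 0.59
Since d/d_R < 1, the body is inside the Roche limit.

inside; d/d_R ≈ 0.59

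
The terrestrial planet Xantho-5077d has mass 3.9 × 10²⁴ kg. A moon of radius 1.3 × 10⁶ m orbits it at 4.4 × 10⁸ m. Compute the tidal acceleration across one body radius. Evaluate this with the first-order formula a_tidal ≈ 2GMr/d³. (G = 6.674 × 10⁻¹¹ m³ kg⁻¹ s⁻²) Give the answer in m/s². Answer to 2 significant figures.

Δg = 2GMr/d³
   = 2 × (6.674 × 10⁻¹¹) × (3.9 × 10²⁴) × (1.3 × 10⁶) / (4.4 × 10⁸)³
   = 7.9 × 10⁻⁶ m/s²

7.9 × 10⁻⁶ m/s²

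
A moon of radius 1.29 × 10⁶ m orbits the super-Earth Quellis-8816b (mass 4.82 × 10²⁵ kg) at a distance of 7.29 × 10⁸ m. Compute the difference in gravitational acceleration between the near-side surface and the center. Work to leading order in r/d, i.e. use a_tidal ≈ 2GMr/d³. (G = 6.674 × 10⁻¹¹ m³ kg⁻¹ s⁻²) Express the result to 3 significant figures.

2.14 × 10⁻⁵ m/s²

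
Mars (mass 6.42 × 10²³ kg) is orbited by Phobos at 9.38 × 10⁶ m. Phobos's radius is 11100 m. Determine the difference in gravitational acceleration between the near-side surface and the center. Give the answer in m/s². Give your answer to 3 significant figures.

The tidal stretch is the gradient of GM/d² times the body's extent r, hence the 1/d³ dependence.
Δg = 2GMr/d³
   = 2 × (6.674 × 10⁻¹¹) × (6.42 × 10²³) × (11100) / (9.38 × 10⁶)³
   = 1.15 × 10⁻³ m/s²

1.15 × 10⁻³ m/s²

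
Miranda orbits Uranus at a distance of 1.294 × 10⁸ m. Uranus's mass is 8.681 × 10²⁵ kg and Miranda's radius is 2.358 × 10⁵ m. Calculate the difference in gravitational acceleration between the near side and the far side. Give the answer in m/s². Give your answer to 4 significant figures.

2.522 × 10⁻³ m/s²

Δg = 4GMr/d³
   = 4 × (6.674 × 10⁻¹¹) × (8.681 × 10²⁵) × (2.358 × 10⁵) / (1.294 × 10⁸)³
   = 2.522 × 10⁻³ m/s²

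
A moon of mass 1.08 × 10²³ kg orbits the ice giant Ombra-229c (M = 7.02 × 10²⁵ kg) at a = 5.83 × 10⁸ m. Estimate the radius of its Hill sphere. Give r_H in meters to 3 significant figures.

r_H ≈ a (m/3M)^(1/3)
    = (5.83 × 10⁸) × (1.08 × 10²³ / (3 × 7.02 × 10²⁵))^(1/3)
    = 4.67 × 10⁷ m

4.67 × 10⁷ m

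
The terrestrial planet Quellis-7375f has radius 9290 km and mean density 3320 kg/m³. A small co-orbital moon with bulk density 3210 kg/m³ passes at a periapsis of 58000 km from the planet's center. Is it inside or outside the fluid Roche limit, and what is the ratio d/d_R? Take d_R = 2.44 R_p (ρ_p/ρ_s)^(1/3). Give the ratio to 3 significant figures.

outside; d/d_R ≈ 2.53

d_R = 2.44 × (9290 km) × (3320/3210)^(1/3) = 22920 km
d/d_R = (58000) / (22920) = 2.53
Since d/d_R > 1, the body is outside the Roche limit.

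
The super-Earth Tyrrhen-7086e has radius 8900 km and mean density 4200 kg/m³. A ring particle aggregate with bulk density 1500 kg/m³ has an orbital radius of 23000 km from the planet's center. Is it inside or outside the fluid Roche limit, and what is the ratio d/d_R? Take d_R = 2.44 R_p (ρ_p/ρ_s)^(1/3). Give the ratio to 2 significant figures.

inside; d/d_R ≈ 0.75

d_R = 2.44 × (8900 km) × (4200/1500)^(1/3) = 30610 km
d/d_R = (23000) / (30610) = 0.75
Since d/d_R < 1, the body is inside the Roche limit.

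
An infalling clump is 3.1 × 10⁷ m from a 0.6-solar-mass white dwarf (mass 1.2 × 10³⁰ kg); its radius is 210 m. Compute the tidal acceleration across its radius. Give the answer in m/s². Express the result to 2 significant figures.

1.1 m/s²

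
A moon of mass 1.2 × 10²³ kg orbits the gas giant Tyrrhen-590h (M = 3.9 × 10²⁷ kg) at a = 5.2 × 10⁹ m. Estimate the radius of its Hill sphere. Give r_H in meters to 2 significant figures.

r_H ≈ a (m/3M)^(1/3)
    = (5.2 × 10⁹) × (1.2 × 10²³ / (3 × 3.9 × 10²⁷))^(1/3)
    = 1.1 × 10⁸ m

1.1 × 10⁸ m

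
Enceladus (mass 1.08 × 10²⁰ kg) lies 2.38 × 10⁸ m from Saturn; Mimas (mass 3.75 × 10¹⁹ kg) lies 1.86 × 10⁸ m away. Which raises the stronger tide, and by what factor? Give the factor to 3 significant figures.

Enceladus, by a factor of ≈ 1.37

The tide-raising term goes as M/d³ (the gradient of a 1/d² field).
Enceladus: (1.08 × 10²⁰) / (2.38 × 10⁸)³ = 8.011 × 10⁻⁶
Mimas: (3.75 × 10¹⁹) / (1.86 × 10⁸)³ = 5.828 × 10⁻⁶
Ratio (larger/smaller) = 1.37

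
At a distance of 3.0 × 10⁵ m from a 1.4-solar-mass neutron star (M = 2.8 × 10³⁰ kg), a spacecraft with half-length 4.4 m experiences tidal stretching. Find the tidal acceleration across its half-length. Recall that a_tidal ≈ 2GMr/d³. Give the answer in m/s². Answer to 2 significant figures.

Δa = 2GMr/d³
   = 2 × (6.674 × 10⁻¹¹) × (2.8 × 10³⁰) × (4.4) / (3.0 × 10⁵)³
   = 6.1 × 10⁴ m/s²

6.1 × 10⁴ m/s²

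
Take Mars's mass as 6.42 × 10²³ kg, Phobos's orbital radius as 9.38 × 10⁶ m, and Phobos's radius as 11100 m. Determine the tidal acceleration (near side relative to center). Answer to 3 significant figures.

Differencing GM/(d−r)² and GM/d² to first order in r/d gives 2GMr/d³.
Δg = 2GMr/d³
   = 2 × (6.674 × 10⁻¹¹) × (6.42 × 10²³) × (11100) / (9.38 × 10⁶)³
   = 1.15 × 10⁻³ m/s²

1.15 × 10⁻³ m/s²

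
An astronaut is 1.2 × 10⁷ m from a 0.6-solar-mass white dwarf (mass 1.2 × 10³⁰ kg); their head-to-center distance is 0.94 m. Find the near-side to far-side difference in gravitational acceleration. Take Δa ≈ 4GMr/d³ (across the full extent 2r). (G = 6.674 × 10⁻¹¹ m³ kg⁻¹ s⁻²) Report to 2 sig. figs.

Δa = 4GMr/d³
   = 4 × (6.674 × 10⁻¹¹) × (1.2 × 10³⁰) × (0.94) / (1.2 × 10⁷)³
   = 1.7 × 10⁻¹ m/s²

1.7 × 10⁻¹ m/s²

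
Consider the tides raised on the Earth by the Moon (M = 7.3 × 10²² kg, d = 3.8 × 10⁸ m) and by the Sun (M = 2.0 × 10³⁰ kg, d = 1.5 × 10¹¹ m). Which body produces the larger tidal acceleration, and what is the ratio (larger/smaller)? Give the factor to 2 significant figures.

The Moon, by a factor of ≈ 2.2

Tidal acceleration ∝ M/d³, so compare M/d³ for each.
The Moon: (7.3 × 10²²) / (3.8 × 10⁸)³ = 1.330 × 10⁻³
The Sun: (2.0 × 10³⁰) / (1.5 × 10¹¹)³ = 5.926 × 10⁻⁴
Ratio (larger/smaller) = 2.2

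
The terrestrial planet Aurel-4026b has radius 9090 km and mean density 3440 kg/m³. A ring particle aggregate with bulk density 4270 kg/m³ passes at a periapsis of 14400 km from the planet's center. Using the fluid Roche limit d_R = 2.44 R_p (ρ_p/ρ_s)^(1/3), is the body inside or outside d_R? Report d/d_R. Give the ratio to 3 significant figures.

inside; d/d_R ≈ 0.698

d_R = 2.44 × (9090 km) × (3440/4270)^(1/3) = 20640 km
d/d_R = (14400) / (20640) = 0.698
Since d/d_R < 1, the body is inside the Roche limit.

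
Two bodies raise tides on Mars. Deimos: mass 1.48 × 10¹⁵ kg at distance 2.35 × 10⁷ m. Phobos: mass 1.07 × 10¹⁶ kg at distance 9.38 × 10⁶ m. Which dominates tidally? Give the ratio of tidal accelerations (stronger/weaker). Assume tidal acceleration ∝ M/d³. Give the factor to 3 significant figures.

Phobos, by a factor of ≈ 114

Compare M/d³ for the two perturbers:
Deimos: (1.48 × 10¹⁵) / (2.35 × 10⁷)³ = 1.140 × 10⁻⁷
Phobos: (1.07 × 10¹⁶) / (9.38 × 10⁶)³ = 1.297 × 10⁻⁵
Ratio (larger/smaller) = 114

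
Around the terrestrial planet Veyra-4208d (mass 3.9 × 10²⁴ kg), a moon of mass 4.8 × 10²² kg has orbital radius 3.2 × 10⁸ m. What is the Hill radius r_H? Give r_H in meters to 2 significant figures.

r_H ≈ a (m/3M)^(1/3)
    = (3.2 × 10⁸) × (4.8 × 10²² / (3 × 3.9 × 10²⁴))^(1/3)
    = 5.1 × 10⁷ m

5.1 × 10⁷ m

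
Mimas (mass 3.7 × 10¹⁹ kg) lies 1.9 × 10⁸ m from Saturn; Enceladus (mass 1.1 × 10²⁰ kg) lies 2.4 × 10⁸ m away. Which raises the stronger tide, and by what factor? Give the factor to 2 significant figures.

The tide-raising term goes as M/d³ (the gradient of a 1/d² field).
Mimas: (3.7 × 10¹⁹) / (1.9 × 10⁸)³ = 5.394 × 10⁻⁶
Enceladus: (1.1 × 10²⁰) / (2.4 × 10⁸)³ = 7.957 × 10⁻⁶
Ratio (larger/smaller) = 1.5

Enceladus, by a factor of ≈ 1.5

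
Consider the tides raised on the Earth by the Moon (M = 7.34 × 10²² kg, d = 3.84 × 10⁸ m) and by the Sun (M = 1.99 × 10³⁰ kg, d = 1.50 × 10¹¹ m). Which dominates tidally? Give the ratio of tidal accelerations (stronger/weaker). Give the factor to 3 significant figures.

The Moon, by a factor of ≈ 2.20

Tidal stretch scales as M/d³; compute that for each body.
The Moon: (7.34 × 10²²) / (3.84 × 10⁸)³ = 1.296 × 10⁻³
The Sun: (1.99 × 10³⁰) / (1.50 × 10¹¹)³ = 5.896 × 10⁻⁴
Ratio (larger/smaller) = 2.20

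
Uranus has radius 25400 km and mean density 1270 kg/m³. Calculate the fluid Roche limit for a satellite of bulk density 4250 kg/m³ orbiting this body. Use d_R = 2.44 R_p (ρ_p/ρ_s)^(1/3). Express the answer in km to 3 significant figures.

41400 km

d_R = 2.44 × 25400 km × (1270/4250)^(1/3)
    = 41400 km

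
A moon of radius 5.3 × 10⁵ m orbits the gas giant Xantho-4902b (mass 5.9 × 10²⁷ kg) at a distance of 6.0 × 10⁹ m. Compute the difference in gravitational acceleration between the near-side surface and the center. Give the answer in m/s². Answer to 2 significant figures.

1.9 × 10⁻⁶ m/s²

Since r ≪ d, expand the inverse-square field across one radius to get the leading 2GMr/d³ term.
Δa = 2GMr/d³
   = 2 × (6.674 × 10⁻¹¹) × (5.9 × 10²⁷) × (5.3 × 10⁵) / (6.0 × 10⁹)³
   = 1.9 × 10⁻⁶ m/s²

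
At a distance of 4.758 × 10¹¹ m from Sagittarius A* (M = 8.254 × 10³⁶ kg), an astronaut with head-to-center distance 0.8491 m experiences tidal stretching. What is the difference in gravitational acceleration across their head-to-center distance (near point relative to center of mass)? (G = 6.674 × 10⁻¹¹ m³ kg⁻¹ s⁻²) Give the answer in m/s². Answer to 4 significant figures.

a_tidal = 2GMr/d³
        = 2 × (6.674 × 10⁻¹¹) × (8.254 × 10³⁶) × (0.8491) / (4.758 × 10¹¹)³
        = 8.685 × 10⁻⁹ m/s²

8.685 × 10⁻⁹ m/s²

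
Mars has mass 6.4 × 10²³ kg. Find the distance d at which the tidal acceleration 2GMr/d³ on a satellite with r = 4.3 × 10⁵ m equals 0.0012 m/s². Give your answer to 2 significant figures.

3.1 × 10⁷ m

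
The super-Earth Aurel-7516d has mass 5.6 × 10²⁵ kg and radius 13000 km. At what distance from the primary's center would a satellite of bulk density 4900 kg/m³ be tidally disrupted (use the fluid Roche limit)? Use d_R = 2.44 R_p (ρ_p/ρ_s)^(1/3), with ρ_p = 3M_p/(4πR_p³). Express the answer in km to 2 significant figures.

34000 km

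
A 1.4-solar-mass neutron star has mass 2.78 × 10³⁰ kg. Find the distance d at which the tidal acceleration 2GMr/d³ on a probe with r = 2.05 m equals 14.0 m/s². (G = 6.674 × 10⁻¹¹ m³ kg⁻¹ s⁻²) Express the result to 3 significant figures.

3.79 × 10⁶ m

2GMr/d³ = a_tidal  ⇒  d = (2GMr / a_tidal)^(1/3)
d = (2 × 6.674×10⁻¹¹ × (2.78 × 10³⁰) × (2.05) / (14.0))^(1/3)
  = 3.79 × 10⁶ m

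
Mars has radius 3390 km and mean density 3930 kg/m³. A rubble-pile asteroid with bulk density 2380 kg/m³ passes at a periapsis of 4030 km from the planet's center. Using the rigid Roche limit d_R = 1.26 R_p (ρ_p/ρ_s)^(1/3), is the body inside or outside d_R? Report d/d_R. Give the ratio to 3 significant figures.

d_R = 1.26 × (3390 km) × (3930/2380)^(1/3) = 5049 km
d/d_R = (4030) / (5049) = 0.798
Since d/d_R < 1, the body is inside the Roche limit.

inside; d/d_R ≈ 0.798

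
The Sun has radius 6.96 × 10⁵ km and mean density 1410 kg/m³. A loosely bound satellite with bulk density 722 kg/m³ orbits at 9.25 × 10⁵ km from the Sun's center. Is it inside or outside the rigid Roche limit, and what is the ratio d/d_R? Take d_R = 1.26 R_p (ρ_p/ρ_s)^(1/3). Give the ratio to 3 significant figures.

d_R = 1.26 × (6.96 × 10⁵ km) × (1410/722)^(1/3) = 1.096 × 10⁶ km
d/d_R = (9.25 × 10⁵) / (1.096 × 10⁶) = 0.844
Since d/d_R < 1, the body is inside the Roche limit.

inside; d/d_R ≈ 0.844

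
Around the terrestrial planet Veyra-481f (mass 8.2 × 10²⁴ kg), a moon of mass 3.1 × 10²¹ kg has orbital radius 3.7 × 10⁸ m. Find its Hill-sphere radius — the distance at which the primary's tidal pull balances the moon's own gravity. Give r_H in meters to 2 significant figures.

r_H ≈ a (m/3M)^(1/3)
    = (3.7 × 10⁸) × (3.1 × 10²¹ / (3 × 8.2 × 10²⁴))^(1/3)
    = 1.9 × 10⁷ m

1.9 × 10⁷ m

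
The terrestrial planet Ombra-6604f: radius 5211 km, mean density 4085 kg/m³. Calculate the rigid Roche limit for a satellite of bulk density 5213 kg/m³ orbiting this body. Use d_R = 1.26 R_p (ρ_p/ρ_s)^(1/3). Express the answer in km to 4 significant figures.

d_R = 1.26 × 5211 km × (4085/5213)^(1/3)
    = 6053 km

6053 km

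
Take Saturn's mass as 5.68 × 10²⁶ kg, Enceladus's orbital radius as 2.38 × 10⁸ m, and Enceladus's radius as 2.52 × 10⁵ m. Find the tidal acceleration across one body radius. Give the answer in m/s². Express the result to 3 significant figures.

1.42 × 10⁻³ m/s²

The tidal stretch is the gradient of GM/d² times the body's extent r, hence the 1/d³ dependence.
Δg = 2GMr/d³
   = 2 × (6.674 × 10⁻¹¹) × (5.68 × 10²⁶) × (2.52 × 10⁵) / (2.38 × 10⁸)³
   = 1.42 × 10⁻³ m/s²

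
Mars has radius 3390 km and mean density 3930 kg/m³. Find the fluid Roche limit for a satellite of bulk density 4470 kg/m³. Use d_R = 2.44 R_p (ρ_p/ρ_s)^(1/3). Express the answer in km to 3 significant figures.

7920 km

d_R = 2.44 × 3390 km × (3930/4470)^(1/3)
    = 7920 km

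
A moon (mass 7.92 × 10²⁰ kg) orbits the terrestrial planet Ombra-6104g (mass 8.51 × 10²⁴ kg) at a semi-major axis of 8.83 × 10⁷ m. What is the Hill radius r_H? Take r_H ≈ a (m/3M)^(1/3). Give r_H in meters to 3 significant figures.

2.77 × 10⁶ m

r_H ≈ a (m/3M)^(1/3)
    = (8.83 × 10⁷) × (7.92 × 10²⁰ / (3 × 8.51 × 10²⁴))^(1/3)
    = 2.77 × 10⁶ m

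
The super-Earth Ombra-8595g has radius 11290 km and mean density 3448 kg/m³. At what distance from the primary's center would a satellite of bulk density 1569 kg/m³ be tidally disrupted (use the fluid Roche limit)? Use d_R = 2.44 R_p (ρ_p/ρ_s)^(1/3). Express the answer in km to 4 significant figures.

35820 km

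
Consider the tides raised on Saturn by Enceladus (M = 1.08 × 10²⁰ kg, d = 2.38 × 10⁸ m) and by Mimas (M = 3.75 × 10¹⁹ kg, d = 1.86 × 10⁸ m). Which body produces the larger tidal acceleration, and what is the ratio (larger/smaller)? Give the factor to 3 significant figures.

Tidal stretch scales as M/d³; compute that for each body.
Enceladus: (1.08 × 10²⁰) / (2.38 × 10⁸)³ = 8.011 × 10⁻⁶
Mimas: (3.75 × 10¹⁹) / (1.86 × 10⁸)³ = 5.828 × 10⁻⁶
Ratio (larger/smaller) = 1.37

Enceladus, by a factor of ≈ 1.37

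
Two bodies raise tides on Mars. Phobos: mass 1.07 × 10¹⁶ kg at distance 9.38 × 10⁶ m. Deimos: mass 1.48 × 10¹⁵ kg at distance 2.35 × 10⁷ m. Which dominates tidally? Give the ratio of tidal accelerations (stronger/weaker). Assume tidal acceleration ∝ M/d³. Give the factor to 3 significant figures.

Phobos, by a factor of ≈ 114

Tidal stretch scales as M/d³; compute that for each body.
Phobos: (1.07 × 10¹⁶) / (9.38 × 10⁶)³ = 1.297 × 10⁻⁵
Deimos: (1.48 × 10¹⁵) / (2.35 × 10⁷)³ = 1.140 × 10⁻⁷
Ratio (larger/smaller) = 114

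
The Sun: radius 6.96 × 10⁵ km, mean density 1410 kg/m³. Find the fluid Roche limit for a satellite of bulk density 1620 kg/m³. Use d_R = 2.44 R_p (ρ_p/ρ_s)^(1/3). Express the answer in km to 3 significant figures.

d_R = 2.44 × 6.96 × 10⁵ km × (1410/1620)^(1/3)
    = 1.62 × 10⁶ km

1.62 × 10⁶ km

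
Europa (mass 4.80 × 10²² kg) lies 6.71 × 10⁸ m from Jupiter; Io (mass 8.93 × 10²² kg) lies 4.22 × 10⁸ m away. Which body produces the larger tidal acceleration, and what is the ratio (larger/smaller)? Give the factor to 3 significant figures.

Io, by a factor of ≈ 7.48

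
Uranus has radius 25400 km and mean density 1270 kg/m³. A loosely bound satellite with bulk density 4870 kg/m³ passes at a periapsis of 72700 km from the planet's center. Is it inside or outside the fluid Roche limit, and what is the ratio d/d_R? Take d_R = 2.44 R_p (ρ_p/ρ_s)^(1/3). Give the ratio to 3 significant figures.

d_R = 2.44 × (25400 km) × (1270/4870)^(1/3) = 39600 km
d/d_R = (72700) / (39600) = 1.84
Since d/d_R > 1, the body is outside the Roche limit.

outside; d/d_R ≈ 1.84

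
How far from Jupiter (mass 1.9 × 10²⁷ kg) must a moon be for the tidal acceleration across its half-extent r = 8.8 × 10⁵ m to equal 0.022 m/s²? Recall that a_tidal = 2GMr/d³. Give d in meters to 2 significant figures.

2GMr/d³ = a_tidal  ⇒  d = (2GMr / a_tidal)^(1/3)
d = (2 × 6.674×10⁻¹¹ × (1.9 × 10²⁷) × (8.8 × 10⁵) / (0.022))^(1/3)
  = 2.2 × 10⁸ m

2.2 × 10⁸ m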